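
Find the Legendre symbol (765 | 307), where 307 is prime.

-1

Euler's criterion: (765/307) ≡ 151^153 (mod 307).
151^2 ≡ 83 (mod 307)
151^4 ≡ 135 (mod 307)
151^8 ≡ 112 (mod 307)
151^16 ≡ 264 (mod 307)
151^32 ≡ 7 (mod 307)
151^64 ≡ 49 (mod 307)
151^128 ≡ 252 (mod 307)
151^153 = 151^(128+16+8+1) ≡ 306 (mod 307).
Result is 306 ≡ −1, so (765/307) = −1.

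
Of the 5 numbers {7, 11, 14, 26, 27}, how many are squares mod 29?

1

(7/29) = +1 → QR.
(11/29) = -1 → non-residue.
(14/29) = -1 → non-residue.
(26/29) = -1 → non-residue.
(27/29) = -1 → non-residue.
Total quadratic residues among the 5: 1.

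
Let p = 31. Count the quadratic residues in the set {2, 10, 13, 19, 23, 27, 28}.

4

(2/31) = +1 → QR.
(10/31) = +1 → QR.
(13/31) = -1 → non-residue.
(19/31) = +1 → QR.
(23/31) = -1 → non-residue.
(27/31) = -1 → non-residue.
(28/31) = +1 → QR.
Total quadratic residues among the 7: 4.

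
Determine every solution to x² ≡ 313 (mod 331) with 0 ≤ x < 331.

106, 225

Since 331 ≡ 3 (mod 4), a square root of 313 is 313^((331+1)/4) = 313^83 mod 331.
Repeated squaring: 313^2≡324, 313^4≡49, 313^8≡84, 313^16≡105, 313^32≡102, 313^64≡143 (mod 331).
313^83 = 313^(64+16+2+1) ≡ 225 (mod 331).
Check: 225² = 50625 ≡ 313 (mod 331). The two roots are 106 and 225.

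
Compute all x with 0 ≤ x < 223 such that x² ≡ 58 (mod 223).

Since 223 ≡ 3 (mod 4), a square root of 58 is 58^((223+1)/4) = 58^56 mod 223.
Repeated squaring: 58^2≡19, 58^4≡138, 58^8≡89, 58^16≡116, 58^32≡76 (mod 223).
58^56 = 58^(32+16+8) ≡ 110 (mod 223).
Check: 110² = 12100 ≡ 58 (mod 223). The two roots are 110 and 113.

110, 113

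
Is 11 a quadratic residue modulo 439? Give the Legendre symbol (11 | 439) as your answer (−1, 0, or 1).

1

Reciprocity: 11 ≡ 3 and 439 ≡ 3 (mod 4), so (11/439) = −(439/11).
Reduce top mod 11: now compute (10/11).
Pull out 2: since 11 ≡ 3 (mod 8), (2/11) = -1.
Reciprocity: 5 ≡ 1 and 11 ≡ 3 (mod 4), so (5/11) = +(11/5).
Reduce top mod 5: now compute (1/5).
Reached (1/5) = 1. Collecting the sign flips along the way, the symbol is +1.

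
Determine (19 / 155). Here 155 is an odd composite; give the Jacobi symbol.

1

Reciprocity: 19 ≡ 3 and 155 ≡ 3 (mod 4), so (19/155) = −(155/19).
Reduce top mod 19: now compute (3/19).
Reciprocity: 3 ≡ 3 and 19 ≡ 3 (mod 4), so (3/19) = −(19/3).
Reduce top mod 3: now compute (1/3).
Reached (1/3) = 1. Collecting the sign flips along the way, the symbol is +1.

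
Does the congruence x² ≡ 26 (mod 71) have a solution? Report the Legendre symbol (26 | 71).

Euler's criterion: (26/71) ≡ 26^35 (mod 71).
26^2 ≡ 37 (mod 71)
26^4 ≡ 20 (mod 71)
26^8 ≡ 45 (mod 71)
26^16 ≡ 37 (mod 71)
26^32 ≡ 20 (mod 71)
26^35 = 26^(32+2+1) ≡ 70 (mod 71).
Result is 70 ≡ −1, so (26/71) = −1.

-1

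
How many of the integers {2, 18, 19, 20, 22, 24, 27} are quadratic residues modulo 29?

3

(2/29) = -1 → non-residue.
(18/29) = -1 → non-residue.
(19/29) = -1 → non-residue.
(20/29) = +1 → QR.
(22/29) = +1 → QR.
(24/29) = +1 → QR.
(27/29) = -1 → non-residue.
Total quadratic residues among the 7: 3.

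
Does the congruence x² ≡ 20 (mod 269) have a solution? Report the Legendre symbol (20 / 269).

Pull out 2^2: since 269 ≡ 5 (mod 8), (2/269) = -1, so (2/269)^2 = +1.
Reciprocity: 5 ≡ 1 and 269 ≡ 1 (mod 4), so (5/269) = +(269/5).
Reduce top mod 5: now compute (4/5).
Pull out 2^2: since 5 ≡ 5 (mod 8), (2/5) = -1, so (2/5)^2 = +1.
Reached (1/5) = 1. Collecting the sign flips along the way, the symbol is +1.

1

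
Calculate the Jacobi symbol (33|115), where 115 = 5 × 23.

1

Reciprocity: 33 ≡ 1 and 115 ≡ 3 (mod 4), so (33/115) = +(115/33).
Reduce top mod 33: now compute (16/33).
Pull out 2^4: since 33 ≡ 1 (mod 8), (2/33) = +1, so (2/33)^4 = +1.
Reached (1/33) = 1. Collecting the sign flips along the way, the symbol is +1.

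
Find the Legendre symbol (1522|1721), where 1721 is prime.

Pull out 2: since 1721 ≡ 1 (mod 8), (2/1721) = +1.
Reciprocity: 761 ≡ 1 and 1721 ≡ 1 (mod 4), so (761/1721) = +(1721/761).
Reduce top mod 761: now compute (199/761).
Reciprocity: 199 ≡ 3 and 761 ≡ 1 (mod 4), so (199/761) = +(761/199).
Reduce top mod 199: now compute (164/199).
Pull out 2^2: since 199 ≡ 7 (mod 8), (2/199) = +1, so (2/199)^2 = +1.
Reciprocity: 41 ≡ 1 and 199 ≡ 3 (mod 4), so (41/199) = +(199/41).
Reduce top mod 41: now compute (35/41).
Reciprocity: 35 ≡ 3 and 41 ≡ 1 (mod 4), so (35/41) = +(41/35).
Reduce top mod 35: now compute (6/35).
Pull out 2: since 35 ≡ 3 (mod 8), (2/35) = -1.
Reciprocity: 3 ≡ 3 and 35 ≡ 3 (mod 4), so (3/35) = −(35/3).
Reduce top mod 3: now compute (2/3).
Pull out 2: since 3 ≡ 3 (mod 8), (2/3) = -1.
Reached (1/3) = 1. Collecting the sign flips along the way, the symbol is -1.

-1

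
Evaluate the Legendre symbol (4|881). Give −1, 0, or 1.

1

Pull out 2^2: since 881 ≡ 1 (mod 8), (2/881) = +1, so (2/881)^2 = +1.
Reached (1/881) = 1. Collecting the sign flips along the way, the symbol is +1.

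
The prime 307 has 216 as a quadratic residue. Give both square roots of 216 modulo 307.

Since 307 ≡ 3 (mod 4), a square root of 216 is 216^((307+1)/4) = 216^77 mod 307.
Repeated squaring: 216^2≡299, 216^4≡64, 216^8≡105, 216^16≡280, 216^32≡115, 216^64≡24 (mod 307).
216^77 = 216^(64+8+4+1) ≡ 269 (mod 307).
Check: 269² = 72361 ≡ 216 (mod 307). The two roots are 38 and 269.

38, 269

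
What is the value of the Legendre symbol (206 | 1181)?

Euler's criterion: (206/1181) ≡ 206^590 (mod 1181).
206^2 ≡ 1101 (mod 1181)
206^4 ≡ 495 (mod 1181)
206^8 ≡ 558 (mod 1181)
206^16 ≡ 761 (mod 1181)
206^32 ≡ 431 (mod 1181)
206^64 ≡ 344 (mod 1181)
206^128 ≡ 236 (mod 1181)
206^256 ≡ 189 (mod 1181)
206^512 ≡ 291 (mod 1181)
206^590 = 206^(512+64+8+4+2) ≡ 1 (mod 1181).
Result is 1, so (206/1181) = 1.

1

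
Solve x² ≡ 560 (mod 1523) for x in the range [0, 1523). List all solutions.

257, 1266

Since 1523 ≡ 3 (mod 4), a square root of 560 is 560^((1523+1)/4) = 560^381 mod 1523.
Repeated squaring: 560^2≡1385, 560^4≡768, 560^8≡423, 560^16≡738, 560^32≡933, 560^64≡856, 560^128≡173, 560^256≡992 (mod 1523).
560^381 = 560^(256+64+32+16+8+4+1) ≡ 1266 (mod 1523).
Check: 1266² = 1602756 ≡ 560 (mod 1523). The two roots are 257 and 1266.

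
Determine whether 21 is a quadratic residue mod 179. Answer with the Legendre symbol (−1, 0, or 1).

Reciprocity: 21 ≡ 1 and 179 ≡ 3 (mod 4), so (21/179) = +(179/21).
Reduce top mod 21: now compute (11/21).
Reciprocity: 11 ≡ 3 and 21 ≡ 1 (mod 4), so (11/21) = +(21/11).
Reduce top mod 11: now compute (10/11).
Pull out 2: since 11 ≡ 3 (mod 8), (2/11) = -1.
Reciprocity: 5 ≡ 1 and 11 ≡ 3 (mod 4), so (5/11) = +(11/5).
Reduce top mod 5: now compute (1/5).
Reached (1/5) = 1. Collecting the sign flips along the way, the symbol is -1.

-1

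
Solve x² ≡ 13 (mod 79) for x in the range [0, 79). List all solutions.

31, 48

Since 79 ≡ 3 (mod 4), a square root of 13 is 13^((79+1)/4) = 13^20 mod 79.
Repeated squaring: 13^2≡11, 13^4≡42, 13^8≡26, 13^16≡44 (mod 79).
13^20 = 13^(16+4) ≡ 31 (mod 79).
Check: 31² = 961 ≡ 13 (mod 79). The two roots are 31 and 48.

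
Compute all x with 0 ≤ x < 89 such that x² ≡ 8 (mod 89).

39, 50

89 ≡ 1 (mod 4), so we find a root by search.
Trying successive values, 39² = 1521 ≡ 8 (mod 89). The other root is 89 − 39 = 50.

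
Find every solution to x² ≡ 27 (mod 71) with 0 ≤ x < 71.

Since 71 ≡ 3 (mod 4), a square root of 27 is 27^((71+1)/4) = 27^18 mod 71.
Repeated squaring: 27^2≡19, 27^4≡6, 27^8≡36, 27^16≡18 (mod 71).
27^18 = 27^(16+2) ≡ 58 (mod 71).
Check: 58² = 3364 ≡ 27 (mod 71). The two roots are 13 and 58.

13, 58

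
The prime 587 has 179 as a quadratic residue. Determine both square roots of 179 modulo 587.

185, 402

Since 587 ≡ 3 (mod 4), a square root of 179 is 179^((587+1)/4) = 179^147 mod 587.
Repeated squaring: 179^2≡343, 179^4≡249, 179^8≡366, 179^16≡120, 179^32≡312, 179^64≡489, 179^128≡212 (mod 587).
179^147 = 179^(128+16+2+1) ≡ 185 (mod 587).
Check: 185² = 34225 ≡ 179 (mod 587). The two roots are 185 and 402.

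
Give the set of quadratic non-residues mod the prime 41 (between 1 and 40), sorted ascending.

Square k = 1,…,20 (k and 41−k give the same square):
1²=1, 2²=4, 3²=9, 4²=16, 5²=25, 6²=36, 7²≡8, 8²≡23, 9²≡40, 10²≡18, 11²≡39, 12²≡21, 13²≡5, 14²≡32, 15²≡20, 16²≡10, 17²≡2, 18²≡37, 19²≡33, 20²≡31 (mod 41).
The residues are {1, 2, 4, 5, 8, 9, 10, 16, 18, 20, 21, 23, 25, 31, 32, 33, 36, 37, 39, 40}; the non-residues are the remaining 20 nonzero classes.

3,6,7,11,12,13,14,15,17,19,22,24,26,27,28,29,30,34,35,38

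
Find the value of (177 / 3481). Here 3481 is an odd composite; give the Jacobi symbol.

0

Reciprocity: 177 ≡ 1 and 3481 ≡ 1 (mod 4), so (177/3481) = +(3481/177).
Reduce top mod 177: now compute (118/177).
Pull out 2: since 177 ≡ 1 (mod 8), (2/177) = +1.
Reciprocity: 59 ≡ 3 and 177 ≡ 1 (mod 4), so (59/177) = +(177/59).
Reduce top mod 59: now compute (0/59).
Top reduces to 0: gcd > 1, so the symbol is 0.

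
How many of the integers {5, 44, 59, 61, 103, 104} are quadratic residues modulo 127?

4

(5/127) = -1 → non-residue.
(44/127) = +1 → QR.
(59/127) = -1 → non-residue.
(61/127) = +1 → QR.
(103/127) = +1 → QR.
(104/127) = +1 → QR.
Total quadratic residues among the 6: 4.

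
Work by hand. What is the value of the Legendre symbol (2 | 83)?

Pull out 2: since 83 ≡ 3 (mod 8), (2/83) = -1.
Reached (1/83) = 1. Collecting the sign flips along the way, the symbol is -1.

-1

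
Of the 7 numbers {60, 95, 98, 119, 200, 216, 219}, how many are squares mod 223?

4

(60/223) = +1 → QR.
(95/223) = -1 → non-residue.
(98/223) = +1 → QR.
(119/223) = +1 → QR.
(200/223) = +1 → QR.
(216/223) = -1 → non-residue.
(219/223) = -1 → non-residue.
Total quadratic residues among the 7: 4.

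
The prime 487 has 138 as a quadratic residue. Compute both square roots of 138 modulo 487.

Since 487 ≡ 3 (mod 4), a square root of 138 is 138^((487+1)/4) = 138^122 mod 487.
Repeated squaring: 138^2≡51, 138^4≡166, 138^8≡284, 138^16≡301, 138^32≡19, 138^64≡361 (mod 487).
138^122 = 138^(64+32+16+8+2) ≡ 25 (mod 487).
Check: 25² = 625 ≡ 138 (mod 487). The two roots are 25 and 462.

25, 462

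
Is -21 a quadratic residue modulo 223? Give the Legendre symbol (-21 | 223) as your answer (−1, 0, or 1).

Euler's criterion: (-21/223) ≡ 202^111 (mod 223).
202^2 ≡ 218 (mod 223)
202^4 ≡ 25 (mod 223)
202^8 ≡ 179 (mod 223)
202^16 ≡ 152 (mod 223)
202^32 ≡ 135 (mod 223)
202^64 ≡ 162 (mod 223)
202^111 = 202^(64+32+8+4+2+1) ≡ 1 (mod 223).
Result is 1, so (-21/223) = 1.

1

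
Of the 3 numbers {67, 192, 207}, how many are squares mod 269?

(67/269) = +1 → QR.
(192/269) = -1 → non-residue.
(207/269) = +1 → QR.
Total quadratic residues among the 3: 2.

2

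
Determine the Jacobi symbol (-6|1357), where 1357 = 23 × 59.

First reduce: -6 ≡ 1351 (mod 1357).
Reciprocity: 1351 ≡ 3 and 1357 ≡ 1 (mod 4), so (1351/1357) = +(1357/1351).
Reduce top mod 1351: now compute (6/1351).
Pull out 2: since 1351 ≡ 7 (mod 8), (2/1351) = +1.
Reciprocity: 3 ≡ 3 and 1351 ≡ 3 (mod 4), so (3/1351) = −(1351/3).
Reduce top mod 3: now compute (1/3).
Reached (1/3) = 1. Collecting the sign flips along the way, the symbol is -1.

-1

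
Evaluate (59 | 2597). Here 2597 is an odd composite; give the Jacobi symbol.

1

Reciprocity: 59 ≡ 3 and 2597 ≡ 1 (mod 4), so (59/2597) = +(2597/59).
Reduce top mod 59: now compute (1/59).
Reached (1/59) = 1. Collecting the sign flips along the way, the symbol is +1.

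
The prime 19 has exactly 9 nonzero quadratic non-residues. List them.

2 3 8 10 12 13 14 15 18

Square k = 1,…,9 (k and 19−k give the same square):
1²=1, 2²=4, 3²=9, 4²=16, 5²≡6, 6²≡17, 7²≡11, 8²≡7, 9²≡5 (mod 19).
The residues are {1, 4, 5, 6, 7, 9, 11, 16, 17}; the non-residues are the remaining 9 nonzero classes.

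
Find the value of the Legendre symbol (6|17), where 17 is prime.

-1

Pull out 2: since 17 ≡ 1 (mod 8), (2/17) = +1.
Reciprocity: 3 ≡ 3 and 17 ≡ 1 (mod 4), so (3/17) = +(17/3).
Reduce top mod 3: now compute (2/3).
Pull out 2: since 3 ≡ 3 (mod 8), (2/3) = -1.
Reached (1/3) = 1. Collecting the sign flips along the way, the symbol is -1.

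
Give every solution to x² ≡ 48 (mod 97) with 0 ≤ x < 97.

40, 57

97 ≡ 1 (mod 4), so we find a root by search.
Trying successive values, 40² = 1600 ≡ 48 (mod 97). The other root is 97 − 40 = 57.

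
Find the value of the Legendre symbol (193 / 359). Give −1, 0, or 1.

Reciprocity: 193 ≡ 1 and 359 ≡ 3 (mod 4), so (193/359) = +(359/193).
Reduce top mod 193: now compute (166/193).
Pull out 2: since 193 ≡ 1 (mod 8), (2/193) = +1.
Reciprocity: 83 ≡ 3 and 193 ≡ 1 (mod 4), so (83/193) = +(193/83).
Reduce top mod 83: now compute (27/83).
Reciprocity: 27 ≡ 3 and 83 ≡ 3 (mod 4), so (27/83) = −(83/27).
Reduce top mod 27: now compute (2/27).
Pull out 2: since 27 ≡ 3 (mod 8), (2/27) = -1.
Reached (1/27) = 1. Collecting the sign flips along the way, the symbol is +1.

1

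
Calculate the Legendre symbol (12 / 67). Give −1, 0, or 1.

-1

Pull out 2^2: since 67 ≡ 3 (mod 8), (2/67) = -1, so (2/67)^2 = +1.
Reciprocity: 3 ≡ 3 and 67 ≡ 3 (mod 4), so (3/67) = −(67/3).
Reduce top mod 3: now compute (1/3).
Reached (1/3) = 1. Collecting the sign flips along the way, the symbol is -1.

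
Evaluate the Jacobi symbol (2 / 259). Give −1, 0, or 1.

-1

Pull out 2: since 259 ≡ 3 (mod 8), (2/259) = -1.
Reached (1/259) = 1. Collecting the sign flips along the way, the symbol is -1.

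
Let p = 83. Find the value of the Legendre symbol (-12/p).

-1

Euler's criterion: (-12/83) ≡ 71^41 (mod 83).
71^2 ≡ 61 (mod 83)
71^4 ≡ 69 (mod 83)
71^8 ≡ 30 (mod 83)
71^16 ≡ 70 (mod 83)
71^32 ≡ 3 (mod 83)
71^41 = 71^(32+8+1) ≡ 82 (mod 83).
Result is 82 ≡ −1, so (-12/83) = −1.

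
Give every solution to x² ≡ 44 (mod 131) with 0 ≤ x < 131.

Since 131 ≡ 3 (mod 4), a square root of 44 is 44^((131+1)/4) = 44^33 mod 131.
Repeated squaring: 44^2≡102, 44^4≡55, 44^8≡12, 44^16≡13, 44^32≡38 (mod 131).
44^33 = 44^(32+1) ≡ 100 (mod 131).
Check: 100² = 10000 ≡ 44 (mod 131). The two roots are 31 and 100.

31, 100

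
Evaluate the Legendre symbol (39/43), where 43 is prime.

-1

Reciprocity: 39 ≡ 3 and 43 ≡ 3 (mod 4), so (39/43) = −(43/39).
Reduce top mod 39: now compute (4/39).
Pull out 2^2: since 39 ≡ 7 (mod 8), (2/39) = +1, so (2/39)^2 = +1.
Reached (1/39) = 1. Collecting the sign flips along the way, the symbol is -1.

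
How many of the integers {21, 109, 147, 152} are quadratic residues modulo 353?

(21/353) = +1 → QR.
(109/353) = +1 → QR.
(147/353) = -1 → non-residue.
(152/353) = +1 → QR.
Total quadratic residues among the 4: 3.

3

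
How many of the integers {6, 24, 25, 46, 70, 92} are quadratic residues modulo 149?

4

(6/149) = +1 → QR.
(24/149) = +1 → QR.
(25/149) = +1 → QR.
(46/149) = +1 → QR.
(70/149) = -1 → non-residue.
(92/149) = -1 → non-residue.
Total quadratic residues among the 6: 4.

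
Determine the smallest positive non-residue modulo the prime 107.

(2/107) = −1, so 2 is the smallest positive non-residue mod 107.

2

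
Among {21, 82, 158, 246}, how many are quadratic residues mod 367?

1

(21/367) = -1 → non-residue.
(82/367) = +1 → QR.
(158/367) = -1 → non-residue.
(246/367) = -1 → non-residue.
Total quadratic residues among the 4: 1.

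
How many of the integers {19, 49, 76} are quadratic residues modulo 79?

3

(19/79) = +1 → QR.
(49/79) = +1 → QR.
(76/79) = +1 → QR.
Total quadratic residues among the 3: 3.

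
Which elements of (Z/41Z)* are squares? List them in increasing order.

1, 2, 4, 5, 8, 9, 10, 16, 18, 20, 21, 23, 25, 31, 32, 33, 36, 37, 39, 40

Square k = 1,…,20 (k and 41−k give the same square):
1²=1, 2²=4, 3²=9, 4²=16, 5²=25, 6²=36, 7²≡8, 8²≡23, 9²≡40, 10²≡18, 11²≡39, 12²≡21, 13²≡5, 14²≡32, 15²≡20, 16²≡10, 17²≡2, 18²≡37, 19²≡33, 20²≡31 (mod 41).
So the quadratic residues mod 41 are {1, 2, 4, 5, 8, 9, 10, 16, 18, 20, 21, 23, 25, 31, 32, 33, 36, 37, 39, 40}.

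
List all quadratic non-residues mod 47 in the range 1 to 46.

Square k = 1,…,23 (k and 47−k give the same square):
1²=1, 2²=4, 3²=9, 4²=16, 5²=25, 6²=36, 7²≡2, 8²≡17, 9²≡34, 10²≡6, 11²≡27, 12²≡3, 13²≡28, 14²≡8, 15²≡37, 16²≡21, 17²≡7, 18²≡42, 19²≡32, 20²≡24, 21²≡18, 22²≡14, 23²≡12 (mod 47).
The residues are {1, 2, 3, 4, 6, 7, 8, 9, 12, 14, 16, 17, 18, 21, 24, 25, 27, 28, 32, 34, 36, 37, 42}; the non-residues are the remaining 23 nonzero classes.

5, 10, 11, 13, 15, 19, 20, 22, 23, 26, 29, 30, 31, 33, 35, 38, 39, 40, 41, 43, 44, 45, 46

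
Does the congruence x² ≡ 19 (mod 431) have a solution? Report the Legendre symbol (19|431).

1

Euler's criterion: (19/431) ≡ 19^215 (mod 431).
19^2 ≡ 361 (mod 431)
19^4 ≡ 159 (mod 431)
19^8 ≡ 283 (mod 431)
19^16 ≡ 354 (mod 431)
19^32 ≡ 326 (mod 431)
19^64 ≡ 250 (mod 431)
19^128 ≡ 5 (mod 431)
19^215 = 19^(128+64+16+4+2+1) ≡ 1 (mod 431).
Result is 1, so (19/431) = 1.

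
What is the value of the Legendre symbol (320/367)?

Pull out 2^6: since 367 ≡ 7 (mod 8), (2/367) = +1, so (2/367)^6 = +1.
Reciprocity: 5 ≡ 1 and 367 ≡ 3 (mod 4), so (5/367) = +(367/5).
Reduce top mod 5: now compute (2/5).
Pull out 2: since 5 ≡ 5 (mod 8), (2/5) = -1.
Reached (1/5) = 1. Collecting the sign flips along the way, the symbol is -1.

-1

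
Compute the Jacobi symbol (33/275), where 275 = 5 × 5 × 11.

0

Reciprocity: 33 ≡ 1 and 275 ≡ 3 (mod 4), so (33/275) = +(275/33).
Reduce top mod 33: now compute (11/33).
Reciprocity: 11 ≡ 3 and 33 ≡ 1 (mod 4), so (11/33) = +(33/11).
Reduce top mod 11: now compute (0/11).
Top reduces to 0: gcd > 1, so the symbol is 0.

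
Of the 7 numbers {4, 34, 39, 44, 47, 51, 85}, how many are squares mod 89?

(4/89) = +1 → QR.
(34/89) = +1 → QR.
(39/89) = +1 → QR.
(44/89) = +1 → QR.
(47/89) = +1 → QR.
(51/89) = -1 → non-residue.
(85/89) = +1 → QR.
Total quadratic residues among the 7: 6.

6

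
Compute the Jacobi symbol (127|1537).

Reciprocity: 127 ≡ 3 and 1537 ≡ 1 (mod 4), so (127/1537) = +(1537/127).
Reduce top mod 127: now compute (13/127).
Reciprocity: 13 ≡ 1 and 127 ≡ 3 (mod 4), so (13/127) = +(127/13).
Reduce top mod 13: now compute (10/13).
Pull out 2: since 13 ≡ 5 (mod 8), (2/13) = -1.
Reciprocity: 5 ≡ 1 and 13 ≡ 1 (mod 4), so (5/13) = +(13/5).
Reduce top mod 5: now compute (3/5).
Reciprocity: 3 ≡ 3 and 5 ≡ 1 (mod 4), so (3/5) = +(5/3).
Reduce top mod 3: now compute (2/3).
Pull out 2: since 3 ≡ 3 (mod 8), (2/3) = -1.
Reached (1/3) = 1. Collecting the sign flips along the way, the symbol is +1.

1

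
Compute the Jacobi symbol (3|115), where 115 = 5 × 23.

-1

Reciprocity: 3 ≡ 3 and 115 ≡ 3 (mod 4), so (3/115) = −(115/3).
Reduce top mod 3: now compute (1/3).
Reached (1/3) = 1. Collecting the sign flips along the way, the symbol is -1.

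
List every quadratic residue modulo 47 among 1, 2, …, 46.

1, 2, 3, 4, 6, 7, 8, 9, 12, 14, 16, 17, 18, 21, 24, 25, 27, 28, 32, 34, 36, 37, 42

Square k = 1,…,23 (k and 47−k give the same square):
1²=1, 2²=4, 3²=9, 4²=16, 5²=25, 6²=36, 7²≡2, 8²≡17, 9²≡34, 10²≡6, 11²≡27, 12²≡3, 13²≡28, 14²≡8, 15²≡37, 16²≡21, 17²≡7, 18²≡42, 19²≡32, 20²≡24, 21²≡18, 22²≡14, 23²≡12 (mod 47).
So the quadratic residues mod 47 are {1, 2, 3, 4, 6, 7, 8, 9, 12, 14, 16, 17, 18, 21, 24, 25, 27, 28, 32, 34, 36, 37, 42}.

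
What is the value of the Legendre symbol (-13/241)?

-1

Euler's criterion: (-13/241) ≡ 228^120 (mod 241).
228^2 ≡ 169 (mod 241)
228^4 ≡ 123 (mod 241)
228^8 ≡ 187 (mod 241)
228^16 ≡ 24 (mod 241)
228^32 ≡ 94 (mod 241)
228^64 ≡ 160 (mod 241)
228^120 = 228^(64+32+16+8) ≡ 240 (mod 241).
Result is 240 ≡ −1, so (-13/241) = −1.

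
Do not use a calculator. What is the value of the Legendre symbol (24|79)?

-1

Euler's criterion: (24/79) ≡ 24^39 (mod 79).
24^2 ≡ 23 (mod 79)
24^4 ≡ 55 (mod 79)
24^8 ≡ 23 (mod 79)
24^16 ≡ 55 (mod 79)
24^32 ≡ 23 (mod 79)
24^39 = 24^(32+4+2+1) ≡ 78 (mod 79).
Result is 78 ≡ −1, so (24/79) = −1.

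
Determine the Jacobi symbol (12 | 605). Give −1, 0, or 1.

Pull out 2^2: since 605 ≡ 5 (mod 8), (2/605) = -1, so (2/605)^2 = +1.
Reciprocity: 3 ≡ 3 and 605 ≡ 1 (mod 4), so (3/605) = +(605/3).
Reduce top mod 3: now compute (2/3).
Pull out 2: since 3 ≡ 3 (mod 8), (2/3) = -1.
Reached (1/3) = 1. Collecting the sign flips along the way, the symbol is -1.

-1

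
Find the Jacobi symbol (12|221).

Pull out 2^2: since 221 ≡ 5 (mod 8), (2/221) = -1, so (2/221)^2 = +1.
Reciprocity: 3 ≡ 3 and 221 ≡ 1 (mod 4), so (3/221) = +(221/3).
Reduce top mod 3: now compute (2/3).
Pull out 2: since 3 ≡ 3 (mod 8), (2/3) = -1.
Reached (1/3) = 1. Collecting the sign flips along the way, the symbol is -1.

-1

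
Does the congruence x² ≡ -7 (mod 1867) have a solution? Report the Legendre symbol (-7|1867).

-1

First reduce: -7 ≡ 1860 (mod 1867).
Pull out 2^2: since 1867 ≡ 3 (mod 8), (2/1867) = -1, so (2/1867)^2 = +1.
Reciprocity: 465 ≡ 1 and 1867 ≡ 3 (mod 4), so (465/1867) = +(1867/465).
Reduce top mod 465: now compute (7/465).
Reciprocity: 7 ≡ 3 and 465 ≡ 1 (mod 4), so (7/465) = +(465/7).
Reduce top mod 7: now compute (3/7).
Reciprocity: 3 ≡ 3 and 7 ≡ 3 (mod 4), so (3/7) = −(7/3).
Reduce top mod 3: now compute (1/3).
Reached (1/3) = 1. Collecting the sign flips along the way, the symbol is -1.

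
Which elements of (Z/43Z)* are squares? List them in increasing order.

1,4,6,9,10,11,13,14,15,16,17,21,23,24,25,31,35,36,38,40,41

Square k = 1,…,21 (k and 43−k give the same square):
1²=1, 2²=4, 3²=9, 4²=16, 5²=25, 6²=36, 7²≡6, 8²≡21, 9²≡38, 10²≡14, 11²≡35, 12²≡15, 13²≡40, 14²≡24, 15²≡10, 16²≡41, 17²≡31, 18²≡23, 19²≡17, 20²≡13, 21²≡11 (mod 43).
So the quadratic residues mod 43 are {1, 4, 6, 9, 10, 11, 13, 14, 15, 16, 17, 21, 23, 24, 25, 31, 35, 36, 38, 40, 41}.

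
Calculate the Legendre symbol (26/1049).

Euler's criterion: (26/1049) ≡ 26^524 (mod 1049).
26^2 ≡ 676 (mod 1049)
26^4 ≡ 661 (mod 1049)
26^8 ≡ 537 (mod 1049)
26^16 ≡ 943 (mod 1049)
26^32 ≡ 746 (mod 1049)
26^64 ≡ 546 (mod 1049)
26^128 ≡ 200 (mod 1049)
26^256 ≡ 138 (mod 1049)
26^512 ≡ 162 (mod 1049)
26^524 = 26^(512+8+4) ≡ 1 (mod 1049).
Result is 1, so (26/1049) = 1.

1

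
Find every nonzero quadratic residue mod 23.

Square k = 1,…,11 (k and 23−k give the same square):
1²=1, 2²=4, 3²=9, 4²=16, 5²≡2, 6²≡13, 7²≡3, 8²≡18, 9²≡12, 10²≡8, 11²≡6 (mod 23).
So the quadratic residues mod 23 are {1, 2, 3, 4, 6, 8, 9, 12, 13, 16, 18}.

1,2,3,4,6,8,9,12,13,16,18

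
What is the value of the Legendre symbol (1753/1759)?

Reciprocity: 1753 ≡ 1 and 1759 ≡ 3 (mod 4), so (1753/1759) = +(1759/1753).
Reduce top mod 1753: now compute (6/1753).
Pull out 2: since 1753 ≡ 1 (mod 8), (2/1753) = +1.
Reciprocity: 3 ≡ 3 and 1753 ≡ 1 (mod 4), so (3/1753) = +(1753/3).
Reduce top mod 3: now compute (1/3).
Reached (1/3) = 1. Collecting the sign flips along the way, the symbol is +1.

1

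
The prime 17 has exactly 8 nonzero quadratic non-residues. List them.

3 5 6 7 10 11 12 14

Square k = 1,…,8 (k and 17−k give the same square):
1²=1, 2²=4, 3²=9, 4²=16, 5²≡8, 6²≡2, 7²≡15, 8²≡13 (mod 17).
The residues are {1, 2, 4, 8, 9, 13, 15, 16}; the non-residues are the remaining 8 nonzero classes.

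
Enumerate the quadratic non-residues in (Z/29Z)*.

2 3 8 10 11 12 14 15 17 18 19 21 26 27

Square k = 1,…,14 (k and 29−k give the same square):
1²=1, 2²=4, 3²=9, 4²=16, 5²=25, 6²≡7, 7²≡20, 8²≡6, 9²≡23, 10²≡13, 11²≡5, 12²≡28, 13²≡24, 14²≡22 (mod 29).
The residues are {1, 4, 5, 6, 7, 9, 13, 16, 20, 22, 23, 24, 25, 28}; the non-residues are the remaining 14 nonzero classes.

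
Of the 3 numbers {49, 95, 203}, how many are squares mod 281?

2

(49/281) = +1 → QR.
(95/281) = -1 → non-residue.
(203/281) = +1 → QR.
Total quadratic residues among the 3: 2.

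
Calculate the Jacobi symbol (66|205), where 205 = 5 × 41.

Pull out 2: since 205 ≡ 5 (mod 8), (2/205) = -1.
Reciprocity: 33 ≡ 1 and 205 ≡ 1 (mod 4), so (33/205) = +(205/33).
Reduce top mod 33: now compute (7/33).
Reciprocity: 7 ≡ 3 and 33 ≡ 1 (mod 4), so (7/33) = +(33/7).
Reduce top mod 7: now compute (5/7).
Reciprocity: 5 ≡ 1 and 7 ≡ 3 (mod 4), so (5/7) = +(7/5).
Reduce top mod 5: now compute (2/5).
Pull out 2: since 5 ≡ 5 (mod 8), (2/5) = -1.
Reached (1/5) = 1. Collecting the sign flips along the way, the symbol is +1.

1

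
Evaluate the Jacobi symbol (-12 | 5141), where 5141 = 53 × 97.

-1

First reduce: -12 ≡ 5129 (mod 5141).
Reciprocity: 5129 ≡ 1 and 5141 ≡ 1 (mod 4), so (5129/5141) = +(5141/5129).
Reduce top mod 5129: now compute (12/5129).
Pull out 2^2: since 5129 ≡ 1 (mod 8), (2/5129) = +1, so (2/5129)^2 = +1.
Reciprocity: 3 ≡ 3 and 5129 ≡ 1 (mod 4), so (3/5129) = +(5129/3).
Reduce top mod 3: now compute (2/3).
Pull out 2: since 3 ≡ 3 (mod 8), (2/3) = -1.
Reached (1/3) = 1. Collecting the sign flips along the way, the symbol is -1.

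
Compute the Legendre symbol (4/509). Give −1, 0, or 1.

Pull out 2^2: since 509 ≡ 5 (mod 8), (2/509) = -1, so (2/509)^2 = +1.
Reached (1/509) = 1. Collecting the sign flips along the way, the symbol is +1.

1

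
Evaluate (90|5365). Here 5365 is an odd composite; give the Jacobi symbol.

Pull out 2: since 5365 ≡ 5 (mod 8), (2/5365) = -1.
Reciprocity: 45 ≡ 1 and 5365 ≡ 1 (mod 4), so (45/5365) = +(5365/45).
Reduce top mod 45: now compute (10/45).
Pull out 2: since 45 ≡ 5 (mod 8), (2/45) = -1.
Reciprocity: 5 ≡ 1 and 45 ≡ 1 (mod 4), so (5/45) = +(45/5).
Reduce top mod 5: now compute (0/5).
Top reduces to 0: gcd > 1, so the symbol is 0.

0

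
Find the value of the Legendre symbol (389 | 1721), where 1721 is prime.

-1

Reciprocity: 389 ≡ 1 and 1721 ≡ 1 (mod 4), so (389/1721) = +(1721/389).
Reduce top mod 389: now compute (165/389).
Reciprocity: 165 ≡ 1 and 389 ≡ 1 (mod 4), so (165/389) = +(389/165).
Reduce top mod 165: now compute (59/165).
Reciprocity: 59 ≡ 3 and 165 ≡ 1 (mod 4), so (59/165) = +(165/59).
Reduce top mod 59: now compute (47/59).
Reciprocity: 47 ≡ 3 and 59 ≡ 3 (mod 4), so (47/59) = −(59/47).
Reduce top mod 47: now compute (12/47).
Pull out 2^2: since 47 ≡ 7 (mod 8), (2/47) = +1, so (2/47)^2 = +1.
Reciprocity: 3 ≡ 3 and 47 ≡ 3 (mod 4), so (3/47) = −(47/3).
Reduce top mod 3: now compute (2/3).
Pull out 2: since 3 ≡ 3 (mod 8), (2/3) = -1.
Reached (1/3) = 1. Collecting the sign flips along the way, the symbol is -1.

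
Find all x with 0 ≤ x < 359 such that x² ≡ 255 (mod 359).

Since 359 ≡ 3 (mod 4), a square root of 255 is 255^((359+1)/4) = 255^90 mod 359.
Repeated squaring: 255^2≡46, 255^4≡321, 255^8≡8, 255^16≡64, 255^32≡147, 255^64≡69 (mod 359).
255^90 = 255^(64+16+8+2) ≡ 254 (mod 359).
Check: 254² = 64516 ≡ 255 (mod 359). The two roots are 105 and 254.

105, 254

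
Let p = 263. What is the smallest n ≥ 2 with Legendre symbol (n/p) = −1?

5

(2/263) = +1, so 2 is a residue.
(3/263) = +1, so 3 is a residue.
(4/263) = +1, so 4 is a residue.
(5/263) = −1, so 5 is the smallest positive non-residue mod 263.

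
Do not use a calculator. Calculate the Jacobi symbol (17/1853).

Reciprocity: 17 ≡ 1 and 1853 ≡ 1 (mod 4), so (17/1853) = +(1853/17).
Reduce top mod 17: now compute (0/17).
Top reduces to 0: gcd > 1, so the symbol is 0.

0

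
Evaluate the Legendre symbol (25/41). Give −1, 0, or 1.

1

Reciprocity: 25 ≡ 1 and 41 ≡ 1 (mod 4), so (25/41) = +(41/25).
Reduce top mod 25: now compute (16/25).
Pull out 2^4: since 25 ≡ 1 (mod 8), (2/25) = +1, so (2/25)^4 = +1.
Reached (1/25) = 1. Collecting the sign flips along the way, the symbol is +1.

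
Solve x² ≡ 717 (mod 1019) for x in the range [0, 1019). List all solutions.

488, 531

Since 1019 ≡ 3 (mod 4), a square root of 717 is 717^((1019+1)/4) = 717^255 mod 1019.
Repeated squaring: 717^2≡513, 717^4≡267, 717^8≡978, 717^16≡662, 717^32≡74, 717^64≡381, 717^128≡463 (mod 1019).
717^255 = 717^(128+64+32+16+8+4+2+1) ≡ 488 (mod 1019).
Check: 488² = 238144 ≡ 717 (mod 1019). The two roots are 488 and 531.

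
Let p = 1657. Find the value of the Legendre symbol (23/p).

1

Reciprocity: 23 ≡ 3 and 1657 ≡ 1 (mod 4), so (23/1657) = +(1657/23).
Reduce top mod 23: now compute (1/23).
Reached (1/23) = 1. Collecting the sign flips along the way, the symbol is +1.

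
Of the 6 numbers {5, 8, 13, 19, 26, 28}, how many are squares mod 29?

3

(5/29) = +1 → QR.
(8/29) = -1 → non-residue.
(13/29) = +1 → QR.
(19/29) = -1 → non-residue.
(26/29) = -1 → non-residue.
(28/29) = +1 → QR.
Total quadratic residues among the 6: 3.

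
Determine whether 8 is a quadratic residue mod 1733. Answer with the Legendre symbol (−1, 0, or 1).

-1

Pull out 2^3: since 1733 ≡ 5 (mod 8), (2/1733) = -1, so (2/1733)^3 = -1.
Reached (1/1733) = 1. Collecting the sign flips along the way, the symbol is -1.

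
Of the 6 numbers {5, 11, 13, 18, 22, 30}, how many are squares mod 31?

2

(5/31) = +1 → QR.
(11/31) = -1 → non-residue.
(13/31) = -1 → non-residue.
(18/31) = +1 → QR.
(22/31) = -1 → non-residue.
(30/31) = -1 → non-residue.
Total quadratic residues among the 6: 2.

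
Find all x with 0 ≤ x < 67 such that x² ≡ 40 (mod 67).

24, 43

Since 67 ≡ 3 (mod 4), a square root of 40 is 40^((67+1)/4) = 40^17 mod 67.
Repeated squaring: 40^2≡59, 40^4≡64, 40^8≡9, 40^16≡14 (mod 67).
40^17 = 40^(16+1) ≡ 24 (mod 67).
Check: 24² = 576 ≡ 40 (mod 67). The two roots are 24 and 43.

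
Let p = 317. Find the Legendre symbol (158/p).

Euler's criterion: (158/317) ≡ 158^158 (mod 317).
158^2 ≡ 238 (mod 317)
158^4 ≡ 218 (mod 317)
158^8 ≡ 291 (mod 317)
158^16 ≡ 42 (mod 317)
158^32 ≡ 179 (mod 317)
158^64 ≡ 24 (mod 317)
158^128 ≡ 259 (mod 317)
158^158 = 158^(128+16+8+4+2) ≡ 316 (mod 317).
Result is 316 ≡ −1, so (158/317) = −1.

-1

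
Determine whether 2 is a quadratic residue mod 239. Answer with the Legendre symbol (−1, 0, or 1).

Pull out 2: since 239 ≡ 7 (mod 8), (2/239) = +1.
Reached (1/239) = 1. Collecting the sign flips along the way, the symbol is +1.

1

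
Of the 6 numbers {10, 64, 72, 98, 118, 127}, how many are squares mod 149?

(10/149) = -1 → non-residue.
(64/149) = +1 → QR.
(72/149) = -1 → non-residue.
(98/149) = -1 → non-residue.
(118/149) = +1 → QR.
(127/149) = +1 → QR.
Total quadratic residues among the 6: 3.

3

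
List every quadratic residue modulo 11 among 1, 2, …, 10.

1 3 4 5 9

Square k = 1,…,5 (k and 11−k give the same square):
1²=1, 2²=4, 3²=9, 4²≡5, 5²≡3 (mod 11).
So the quadratic residues mod 11 are {1, 3, 4, 5, 9}.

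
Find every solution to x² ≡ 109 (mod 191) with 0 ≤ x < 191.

Since 191 ≡ 3 (mod 4), a square root of 109 is 109^((191+1)/4) = 109^48 mod 191.
Repeated squaring: 109^2≡39, 109^4≡184, 109^8≡49, 109^16≡109, 109^32≡39 (mod 191).
109^48 = 109^(32+16) ≡ 49 (mod 191).
Check: 49² = 2401 ≡ 109 (mod 191). The two roots are 49 and 142.

49, 142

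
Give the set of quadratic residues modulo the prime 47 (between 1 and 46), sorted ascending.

1, 2, 3, 4, 6, 7, 8, 9, 12, 14, 16, 17, 18, 21, 24, 25, 27, 28, 32, 34, 36, 37, 42

Square k = 1,…,23 (k and 47−k give the same square):
1²=1, 2²=4, 3²=9, 4²=16, 5²=25, 6²=36, 7²≡2, 8²≡17, 9²≡34, 10²≡6, 11²≡27, 12²≡3, 13²≡28, 14²≡8, 15²≡37, 16²≡21, 17²≡7, 18²≡42, 19²≡32, 20²≡24, 21²≡18, 22²≡14, 23²≡12 (mod 47).
So the quadratic residues mod 47 are {1, 2, 3, 4, 6, 7, 8, 9, 12, 14, 16, 17, 18, 21, 24, 25, 27, 28, 32, 34, 36, 37, 42}.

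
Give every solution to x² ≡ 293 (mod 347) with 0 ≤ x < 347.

Since 347 ≡ 3 (mod 4), a square root of 293 is 293^((347+1)/4) = 293^87 mod 347.
Repeated squaring: 293^2≡140, 293^4≡168, 293^8≡117, 293^16≡156, 293^32≡46, 293^64≡34 (mod 347).
293^87 = 293^(64+16+4+2+1) ≡ 306 (mod 347).
Check: 306² = 93636 ≡ 293 (mod 347). The two roots are 41 and 306.

41, 306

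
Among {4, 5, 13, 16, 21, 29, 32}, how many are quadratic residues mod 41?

5

(4/41) = +1 → QR.
(5/41) = +1 → QR.
(13/41) = -1 → non-residue.
(16/41) = +1 → QR.
(21/41) = +1 → QR.
(29/41) = -1 → non-residue.
(32/41) = +1 → QR.
Total quadratic residues among the 7: 5.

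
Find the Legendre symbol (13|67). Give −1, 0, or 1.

-1

Reciprocity: 13 ≡ 1 and 67 ≡ 3 (mod 4), so (13/67) = +(67/13).
Reduce top mod 13: now compute (2/13).
Pull out 2: since 13 ≡ 5 (mod 8), (2/13) = -1.
Reached (1/13) = 1. Collecting the sign flips along the way, the symbol is -1.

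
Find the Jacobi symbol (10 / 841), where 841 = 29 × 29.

1

Pull out 2: since 841 ≡ 1 (mod 8), (2/841) = +1.
Reciprocity: 5 ≡ 1 and 841 ≡ 1 (mod 4), so (5/841) = +(841/5).
Reduce top mod 5: now compute (1/5).
Reached (1/5) = 1. Collecting the sign flips along the way, the symbol is +1.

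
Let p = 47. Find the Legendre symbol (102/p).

Euler's criterion: (102/47) ≡ 8^23 (mod 47).
8^2 ≡ 17 (mod 47)
8^4 ≡ 7 (mod 47)
8^8 ≡ 2 (mod 47)
8^16 ≡ 4 (mod 47)
8^23 = 8^(16+4+2+1) ≡ 1 (mod 47).
Result is 1, so (102/47) = 1.

1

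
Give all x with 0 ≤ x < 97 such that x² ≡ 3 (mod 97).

97 ≡ 1 (mod 4), so we find a root by search.
Trying successive values, 10² = 100 ≡ 3 (mod 97). The other root is 97 − 10 = 87.

10, 87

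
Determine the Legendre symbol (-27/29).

Euler's criterion: (-27/29) ≡ 2^14 (mod 29).
2^2 ≡ 4 (mod 29)
2^4 ≡ 16 (mod 29)
2^8 ≡ 24 (mod 29)
2^14 = 2^(8+4+2) ≡ 28 (mod 29).
Result is 28 ≡ −1, so (-27/29) = −1.

-1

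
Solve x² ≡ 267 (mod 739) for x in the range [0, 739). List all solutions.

330, 409

Since 739 ≡ 3 (mod 4), a square root of 267 is 267^((739+1)/4) = 267^185 mod 739.
Repeated squaring: 267^2≡345, 267^4≡46, 267^8≡638, 267^16≡594, 267^32≡333, 267^64≡39, 267^128≡43 (mod 739).
267^185 = 267^(128+32+16+8+1) ≡ 330 (mod 739).
Check: 330² = 108900 ≡ 267 (mod 739). The two roots are 330 and 409.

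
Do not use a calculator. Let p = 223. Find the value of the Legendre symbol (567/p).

First reduce: 567 ≡ 121 (mod 223).
Reciprocity: 121 ≡ 1 and 223 ≡ 3 (mod 4), so (121/223) = +(223/121).
Reduce top mod 121: now compute (102/121).
Pull out 2: since 121 ≡ 1 (mod 8), (2/121) = +1.
Reciprocity: 51 ≡ 3 and 121 ≡ 1 (mod 4), so (51/121) = +(121/51).
Reduce top mod 51: now compute (19/51).
Reciprocity: 19 ≡ 3 and 51 ≡ 3 (mod 4), so (19/51) = −(51/19).
Reduce top mod 19: now compute (13/19).
Reciprocity: 13 ≡ 1 and 19 ≡ 3 (mod 4), so (13/19) = +(19/13).
Reduce top mod 13: now compute (6/13).
Pull out 2: since 13 ≡ 5 (mod 8), (2/13) = -1.
Reciprocity: 3 ≡ 3 and 13 ≡ 1 (mod 4), so (3/13) = +(13/3).
Reduce top mod 3: now compute (1/3).
Reached (1/3) = 1. Collecting the sign flips along the way, the symbol is +1.

1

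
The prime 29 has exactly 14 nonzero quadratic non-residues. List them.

2,3,8,10,11,12,14,15,17,18,19,21,26,27

Square k = 1,…,14 (k and 29−k give the same square):
1²=1, 2²=4, 3²=9, 4²=16, 5²=25, 6²≡7, 7²≡20, 8²≡6, 9²≡23, 10²≡13, 11²≡5, 12²≡28, 13²≡24, 14²≡22 (mod 29).
The residues are {1, 4, 5, 6, 7, 9, 13, 16, 20, 22, 23, 24, 25, 28}; the non-residues are the remaining 14 nonzero classes.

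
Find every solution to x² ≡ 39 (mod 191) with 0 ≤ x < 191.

Since 191 ≡ 3 (mod 4), a square root of 39 is 39^((191+1)/4) = 39^48 mod 191.
Repeated squaring: 39^2≡184, 39^4≡49, 39^8≡109, 39^16≡39, 39^32≡184 (mod 191).
39^48 = 39^(32+16) ≡ 109 (mod 191).
Check: 109² = 11881 ≡ 39 (mod 191). The two roots are 82 and 109.

82, 109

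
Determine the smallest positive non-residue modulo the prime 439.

(2/439) = +1, so 2 is a residue.
(3/439) = −1, so 3 is the smallest positive non-residue mod 439.

3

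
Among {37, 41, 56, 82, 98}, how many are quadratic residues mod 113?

(37/113) = -1 → non-residue.
(41/113) = +1 → QR.
(56/113) = +1 → QR.
(82/113) = +1 → QR.
(98/113) = +1 → QR.
Total quadratic residues among the 5: 4.

4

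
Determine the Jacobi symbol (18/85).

Pull out 2: since 85 ≡ 5 (mod 8), (2/85) = -1.
Reciprocity: 9 ≡ 1 and 85 ≡ 1 (mod 4), so (9/85) = +(85/9).
Reduce top mod 9: now compute (4/9).
Pull out 2^2: since 9 ≡ 1 (mod 8), (2/9) = +1, so (2/9)^2 = +1.
Reached (1/9) = 1. Collecting the sign flips along the way, the symbol is -1.

-1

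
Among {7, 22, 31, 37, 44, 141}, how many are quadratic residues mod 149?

4

(7/149) = +1 → QR.
(22/149) = +1 → QR.
(31/149) = +1 → QR.
(37/149) = +1 → QR.
(44/149) = -1 → non-residue.
(141/149) = -1 → non-residue.
Total quadratic residues among the 6: 4.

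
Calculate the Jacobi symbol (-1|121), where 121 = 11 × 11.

First reduce: -1 ≡ 120 (mod 121).
Pull out 2^3: since 121 ≡ 1 (mod 8), (2/121) = +1, so (2/121)^3 = +1.
Reciprocity: 15 ≡ 3 and 121 ≡ 1 (mod 4), so (15/121) = +(121/15).
Reduce top mod 15: now compute (1/15).
Reached (1/15) = 1. Collecting the sign flips along the way, the symbol is +1.

1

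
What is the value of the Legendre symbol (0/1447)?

Top reduces to 0: gcd > 1, so the symbol is 0.

0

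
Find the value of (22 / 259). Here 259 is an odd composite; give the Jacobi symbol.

Pull out 2: since 259 ≡ 3 (mod 8), (2/259) = -1.
Reciprocity: 11 ≡ 3 and 259 ≡ 3 (mod 4), so (11/259) = −(259/11).
Reduce top mod 11: now compute (6/11).
Pull out 2: since 11 ≡ 3 (mod 8), (2/11) = -1.
Reciprocity: 3 ≡ 3 and 11 ≡ 3 (mod 4), so (3/11) = −(11/3).
Reduce top mod 3: now compute (2/3).
Pull out 2: since 3 ≡ 3 (mod 8), (2/3) = -1.
Reached (1/3) = 1. Collecting the sign flips along the way, the symbol is -1.

-1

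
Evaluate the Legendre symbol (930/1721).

Pull out 2: since 1721 ≡ 1 (mod 8), (2/1721) = +1.
Reciprocity: 465 ≡ 1 and 1721 ≡ 1 (mod 4), so (465/1721) = +(1721/465).
Reduce top mod 465: now compute (326/465).
Pull out 2: since 465 ≡ 1 (mod 8), (2/465) = +1.
Reciprocity: 163 ≡ 3 and 465 ≡ 1 (mod 4), so (163/465) = +(465/163).
Reduce top mod 163: now compute (139/163).
Reciprocity: 139 ≡ 3 and 163 ≡ 3 (mod 4), so (139/163) = −(163/139).
Reduce top mod 139: now compute (24/139).
Pull out 2^3: since 139 ≡ 3 (mod 8), (2/139) = -1, so (2/139)^3 = -1.
Reciprocity: 3 ≡ 3 and 139 ≡ 3 (mod 4), so (3/139) = −(139/3).
Reduce top mod 3: now compute (1/3).
Reached (1/3) = 1. Collecting the sign flips along the way, the symbol is -1.

-1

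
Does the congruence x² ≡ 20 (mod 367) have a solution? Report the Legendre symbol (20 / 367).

Pull out 2^2: since 367 ≡ 7 (mod 8), (2/367) = +1, so (2/367)^2 = +1.
Reciprocity: 5 ≡ 1 and 367 ≡ 3 (mod 4), so (5/367) = +(367/5).
Reduce top mod 5: now compute (2/5).
Pull out 2: since 5 ≡ 5 (mod 8), (2/5) = -1.
Reached (1/5) = 1. Collecting the sign flips along the way, the symbol is -1.

-1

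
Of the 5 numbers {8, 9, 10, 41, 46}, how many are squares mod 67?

(8/67) = -1 → non-residue.
(9/67) = +1 → QR.
(10/67) = +1 → QR.
(41/67) = -1 → non-residue.
(46/67) = -1 → non-residue.
Total quadratic residues among the 5: 2.

2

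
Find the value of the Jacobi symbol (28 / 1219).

-1

Pull out 2^2: since 1219 ≡ 3 (mod 8), (2/1219) = -1, so (2/1219)^2 = +1.
Reciprocity: 7 ≡ 3 and 1219 ≡ 3 (mod 4), so (7/1219) = −(1219/7).
Reduce top mod 7: now compute (1/7).
Reached (1/7) = 1. Collecting the sign flips along the way, the symbol is -1.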